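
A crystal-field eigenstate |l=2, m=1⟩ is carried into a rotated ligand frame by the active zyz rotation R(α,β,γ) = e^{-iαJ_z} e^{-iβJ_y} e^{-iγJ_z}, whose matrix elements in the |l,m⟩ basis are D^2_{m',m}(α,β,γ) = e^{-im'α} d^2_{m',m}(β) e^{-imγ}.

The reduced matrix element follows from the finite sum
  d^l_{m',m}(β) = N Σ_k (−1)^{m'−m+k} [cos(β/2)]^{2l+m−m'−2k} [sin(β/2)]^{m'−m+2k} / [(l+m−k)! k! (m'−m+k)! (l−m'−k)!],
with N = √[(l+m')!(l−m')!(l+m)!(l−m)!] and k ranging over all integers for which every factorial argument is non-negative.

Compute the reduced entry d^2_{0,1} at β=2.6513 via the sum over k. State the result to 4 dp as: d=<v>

d=-0.5088

d^2_{0,1}(β=2.6513) via the finite sum:
Half-angle: c=0.242698, s=0.970102. N=√(2·2·6·1)=4.898979
k∈{1,2} keeps every argument non-negative
  k=1: (−1)^0·4.8990/(2)·0.2427^3·0.9701^1 = +0.033970
  k=2: (−1)^1·4.8990/(2)·0.2427^1·0.9701^3 = -0.542743
d^2_{0,1}(2.6513) = +0.033970 -0.542743 = -0.508773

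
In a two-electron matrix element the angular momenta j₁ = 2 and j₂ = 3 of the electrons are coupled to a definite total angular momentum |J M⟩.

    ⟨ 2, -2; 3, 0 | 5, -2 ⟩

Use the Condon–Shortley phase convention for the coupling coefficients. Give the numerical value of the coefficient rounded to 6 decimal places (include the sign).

+√(1/6) = +0.408248

triangle: 0!*4!*6!/11! = 17280/39916800
(j±m)!: 0!*4!*3!*3!*3!*7! = 26127360
prefactor² = (2J+1)*Δ*N² = 124416
  k=0: +1/(0!*0!*4!*3!*0!*3!) = 1/864
Σ = 1/864  ⇒  CG² = 124416*(1/864)² = 1/6
CG = +√(1/6) = +0.408248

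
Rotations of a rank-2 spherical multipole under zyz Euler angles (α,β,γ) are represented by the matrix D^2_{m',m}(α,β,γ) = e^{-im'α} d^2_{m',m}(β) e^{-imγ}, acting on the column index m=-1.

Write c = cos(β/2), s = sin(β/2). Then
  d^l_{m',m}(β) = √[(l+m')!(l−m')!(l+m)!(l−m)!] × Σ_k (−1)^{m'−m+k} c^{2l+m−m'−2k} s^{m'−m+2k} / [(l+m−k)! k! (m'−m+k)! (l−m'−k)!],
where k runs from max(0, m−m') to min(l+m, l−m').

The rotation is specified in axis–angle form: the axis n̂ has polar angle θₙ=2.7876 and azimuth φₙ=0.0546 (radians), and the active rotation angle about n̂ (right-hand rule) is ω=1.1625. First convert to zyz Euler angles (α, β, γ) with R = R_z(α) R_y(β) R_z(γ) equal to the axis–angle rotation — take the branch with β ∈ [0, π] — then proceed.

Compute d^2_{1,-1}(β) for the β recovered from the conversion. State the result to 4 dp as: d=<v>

Axis–angle → zyz. n̂ = (sinθₙcosφₙ, sinθₙsinφₙ, cosθₙ) = (+0.346129, +0.018917, -0.937996), ω = 1.1625.
R = I cosω + sinω [n̂]ₓ + (1−cosω) n̂n̂ᵀ gives
  R = [+0.469283, +0.864840, -0.178397; -0.856943, +0.397262, -0.328376; -0.213122, +0.306978, +0.927547]
β = atan2(√(R₁₃²+R₂₃²), R₃₃) = 0.383001; α = atan2(R₂₃, R₁₃) mod 2π = 4.214726; γ = atan2(R₃₂, −R₃₁) mod 2π = 0.963934
d^2_{1,-1}(β=0.3830) via the finite sum:
With c≡cos(β/2)=0.981720 and s≡sin(β/2)=0.190332, N=[6·1·1·6]^{1/2}=6.000000
k: max(0,(-1)−(1))=0 … min(2+(-1),2−(1))=1
  k=0: (−1)^2·6.0000/(2)·0.9817^2·0.1903^2 = +0.104742
  k=1: (−1)^3·6.0000/(6)·0.9817^0·0.1903^4 = -0.001312
d^2_{1,-1}(0.3830) = +0.104742 -0.001312 = +0.103430

d=0.1034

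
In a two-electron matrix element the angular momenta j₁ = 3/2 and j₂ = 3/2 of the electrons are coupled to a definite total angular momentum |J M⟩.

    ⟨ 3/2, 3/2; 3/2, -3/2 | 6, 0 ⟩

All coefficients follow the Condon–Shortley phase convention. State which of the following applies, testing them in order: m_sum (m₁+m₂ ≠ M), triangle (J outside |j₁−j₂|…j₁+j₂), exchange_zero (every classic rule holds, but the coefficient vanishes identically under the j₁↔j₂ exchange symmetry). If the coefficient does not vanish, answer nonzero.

m-sum: m₁+m₂ = 3/2+(-3/2) = 0, M = 0  ✓
triangle: need |j₁−j₂| ≤ J ≤ j₁+j₂, i.e. J ∈ [0, 3]; J = 6 is outside ✗ ⇒ coefficient is 0

triangle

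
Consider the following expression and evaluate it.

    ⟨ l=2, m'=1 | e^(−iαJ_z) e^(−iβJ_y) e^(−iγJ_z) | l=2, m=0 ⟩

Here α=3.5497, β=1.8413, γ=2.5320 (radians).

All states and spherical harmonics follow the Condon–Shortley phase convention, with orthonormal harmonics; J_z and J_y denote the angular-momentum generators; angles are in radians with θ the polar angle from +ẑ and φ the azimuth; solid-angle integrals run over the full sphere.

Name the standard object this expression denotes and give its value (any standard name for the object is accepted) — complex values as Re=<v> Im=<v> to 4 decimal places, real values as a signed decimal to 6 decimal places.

This is a Wigner D-matrix element — the rotation-matrix element ⟨l m'| R(α,β,γ) |l m⟩ in the angular-momentum basis.
D^2_{1,0}(3.5497,1.8413,2.5320) = e^{-i·1·3.5497}·d^2_{1,0}(1.8413)·e^{-i·0·2.5320}. Compute d first:
Half-angle: c=0.605303, s=0.795995. N=√(6·1·2·2)=4.898979
k: max(0,(0)−(1))=0 … min(2+(0),2−(1))=1
  k=0: (−1)^1·4.8990/(2)·0.6053^3·0.7960^1 = -0.432419
  k=1: (−1)^2·4.8990/(2)·0.6053^1·0.7960^3 = +0.747790
d^2_{1,0}(1.8413) = -0.432419 +0.747790 = +0.315372
Phases: e^{-i·(1)·3.5497}=-0.917874+0.396873i, e^{-i·(0)·2.5320}=+1.000000+0.000000i ⇒ D=-0.289471+0.125162i

Wigner D-matrix element, Re=-0.2895 Im=0.1252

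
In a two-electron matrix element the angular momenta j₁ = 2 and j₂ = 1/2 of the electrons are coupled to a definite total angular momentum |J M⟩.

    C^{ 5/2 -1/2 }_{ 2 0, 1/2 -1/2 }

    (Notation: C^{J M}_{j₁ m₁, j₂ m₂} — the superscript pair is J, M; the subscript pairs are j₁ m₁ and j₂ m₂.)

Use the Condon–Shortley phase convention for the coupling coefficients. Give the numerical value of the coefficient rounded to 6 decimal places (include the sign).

+√(3/5) ≈ +0.774597

√[6·0!4!1!/6! · 2!2!0!1!2!3!] = √(48/5)
  +(−1)^0/∏(0,0,2,0,2,1)! = 1/4  (running 1/4)
⟨..|..⟩ = √(48/5)·(1/4) = +0.774597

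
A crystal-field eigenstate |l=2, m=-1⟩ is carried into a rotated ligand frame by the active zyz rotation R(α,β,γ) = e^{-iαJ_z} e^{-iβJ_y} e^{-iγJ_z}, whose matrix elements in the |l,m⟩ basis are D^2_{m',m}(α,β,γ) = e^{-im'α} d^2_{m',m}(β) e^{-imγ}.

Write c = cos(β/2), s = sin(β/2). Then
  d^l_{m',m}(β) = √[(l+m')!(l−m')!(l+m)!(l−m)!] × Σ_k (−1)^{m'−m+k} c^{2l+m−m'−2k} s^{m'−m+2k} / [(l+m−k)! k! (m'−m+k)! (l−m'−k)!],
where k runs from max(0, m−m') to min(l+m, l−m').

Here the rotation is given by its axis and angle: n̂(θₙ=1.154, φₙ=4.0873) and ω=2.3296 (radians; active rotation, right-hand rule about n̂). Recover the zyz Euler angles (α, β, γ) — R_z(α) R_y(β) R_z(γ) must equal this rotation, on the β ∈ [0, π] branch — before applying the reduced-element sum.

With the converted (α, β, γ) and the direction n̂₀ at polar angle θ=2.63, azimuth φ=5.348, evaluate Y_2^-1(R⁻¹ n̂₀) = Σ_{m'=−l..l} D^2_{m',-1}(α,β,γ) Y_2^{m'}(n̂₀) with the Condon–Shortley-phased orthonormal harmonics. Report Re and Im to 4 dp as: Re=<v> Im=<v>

Axis–angle → zyz. n̂ = (sinθₙcosφₙ, sinθₙsinφₙ, cosθₙ) = (-0.535073, -0.741489, +0.404833), ω = 2.3296.
R = I cosω + sinω [n̂]ₓ + (1−cosω) n̂n̂ᵀ gives
  R = [-0.204758, +0.375966, -0.903728; +0.963509, +0.240049, -0.118438; +0.172410, -0.895000, -0.411399]
β = atan2(√(R₁₃²+R₂₃²), R₃₃) = 1.994785; α = atan2(R₂₃, R₁₃) mod 2π = 3.271905; γ = atan2(R₃₂, −R₃₁) mod 2π = 4.522083
Need the full column D^2_{m',-1} for m'=−2..2 at α=3.2719, β=1.9948, γ=4.5221.
cos(β/2)=0.542495, sin(β/2)=0.840059
d^2_{-2,-1}: single k=1 term ⇒ +0.268242;  D = +0.018847-0.267579i
d^2_{-1,-1}: k∈[0..1] ⇒ +0.086613 -0.623063 = -0.536450;  D = -0.032164-0.535485i
d^2_{0,-1}: k∈[0..1] ⇒ -0.328528 +0.787773 = +0.459245;  D = -0.086871-0.450954i
d^2_{1,-1}: k∈[0..1] ⇒ +0.623063 -0.498012 = +0.125051;  D = +0.039410+0.118679i
d^2_{2,-1}: single k=0 term ⇒ -0.643214;  D = +0.280315+0.578919i
Y_2^{m'}(θ=2.63,φ=5.348) and Σ D·Y over m':
  (+0.0188-0.2676i)·(-0.0273+0.0885i)  (-0.0322-0.5355i)·(-0.1958-0.2654i)  (-0.0869-0.4510i)·(+0.4040+0.0000i)  (+0.0394+0.1187i)·(+0.1958-0.2654i)  (+0.2803+0.5789i)·(-0.0273-0.0885i)
Y_2^-1(R⁻¹ n̂) = -0.064992-0.087671i

Re=-0.0650 Im=-0.0877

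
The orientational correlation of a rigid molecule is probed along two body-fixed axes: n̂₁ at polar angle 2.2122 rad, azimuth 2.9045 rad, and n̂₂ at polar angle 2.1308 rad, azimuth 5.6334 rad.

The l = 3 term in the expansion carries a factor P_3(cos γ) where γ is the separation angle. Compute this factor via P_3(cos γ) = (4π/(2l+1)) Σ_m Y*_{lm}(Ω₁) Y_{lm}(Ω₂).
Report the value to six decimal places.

0.385805

Term-by-term m-sum for l=3 (normalisation 4π/7 = 1.795196):
  m=-3: Y*=-0.162586+0.140109i  Y=-0.093782+0.235785i  product -0.017788-0.051475i
  m=-2: Y*=-0.349260+0.179255i  Y=-0.104403-0.375445i  product +0.103764+0.112413i
  m=-1: Y*=-0.198832+0.048045i  Y=+0.089563+0.068056i  product -0.021078-0.009229i
  m=+0: Y*=+0.270181-0.000000i  Y=+0.315021+0.000000i  product +0.085113+0.000000i
  m=+1: Y*=+0.198832+0.048045i  Y=-0.089563+0.068056i  product -0.021078+0.009229i
  m=+2: Y*=-0.349260-0.179255i  Y=-0.104403+0.375445i  product +0.103764-0.112413i
  m=+3: Y*=+0.162586+0.140109i  Y=+0.093782+0.235785i  product -0.017788+0.051475i
Accumulated sum +0.214910+0.000000i; after 4π/(2l+1) scaling, +0.385805+0.000000i ⇒ P_3 = 0.385805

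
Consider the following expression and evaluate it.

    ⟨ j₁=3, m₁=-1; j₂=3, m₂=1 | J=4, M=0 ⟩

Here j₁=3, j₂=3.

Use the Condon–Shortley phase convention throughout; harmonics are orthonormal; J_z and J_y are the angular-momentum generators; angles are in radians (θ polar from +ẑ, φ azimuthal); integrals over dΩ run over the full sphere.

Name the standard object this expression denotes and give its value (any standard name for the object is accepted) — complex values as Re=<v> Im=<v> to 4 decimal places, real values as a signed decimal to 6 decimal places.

This is a Clebsch–Gordan (vector-coupling) coefficient.
triangle: 2!·4!·4!/11! = 1152/39916800
(j±m)!: 2!·4!·4!·2!·4!·4! = 1327104
prefactor² = (2J+1)·Δ·N² = 663552/1925
  k=0: +1/(0!·2!·4!·4!·0!·0!) = 1/1152
  k=1: −1/(1!·1!·3!·3!·1!·1!) = -1/36
  k=2: +1/(2!·0!·2!·2!·2!·2!) = 1/32
Σ = 5/1152  ⇒  CG² = 663552/1925·(5/1152)² = 1/154
CG = +√(1/154) = +0.080582

Clebsch–Gordan coefficient, +√(1/154) ≈ +0.080582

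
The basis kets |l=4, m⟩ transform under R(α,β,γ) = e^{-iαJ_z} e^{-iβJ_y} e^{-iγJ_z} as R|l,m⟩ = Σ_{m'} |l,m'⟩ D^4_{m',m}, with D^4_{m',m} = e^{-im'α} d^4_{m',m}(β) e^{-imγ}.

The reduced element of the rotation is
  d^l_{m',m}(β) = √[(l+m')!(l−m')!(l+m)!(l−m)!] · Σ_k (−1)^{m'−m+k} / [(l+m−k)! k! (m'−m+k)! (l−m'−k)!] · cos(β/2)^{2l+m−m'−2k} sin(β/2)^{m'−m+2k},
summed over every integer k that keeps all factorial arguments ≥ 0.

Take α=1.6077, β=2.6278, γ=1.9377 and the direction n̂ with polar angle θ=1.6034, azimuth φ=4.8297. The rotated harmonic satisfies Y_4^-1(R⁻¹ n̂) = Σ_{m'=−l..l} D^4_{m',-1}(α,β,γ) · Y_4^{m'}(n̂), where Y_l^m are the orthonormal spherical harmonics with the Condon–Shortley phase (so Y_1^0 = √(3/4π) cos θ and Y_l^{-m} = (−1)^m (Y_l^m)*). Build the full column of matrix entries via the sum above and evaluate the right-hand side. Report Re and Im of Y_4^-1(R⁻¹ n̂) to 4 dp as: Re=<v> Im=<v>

Need the full column D^4_{m',-1} for m'=−4..4 at α=1.6077, β=2.6278, γ=1.9377.
cos(β/2)=0.254080, sin(β/2)=0.967183
d^4_{-4,-1}: single k=3 term ⇒ +0.007169;  D = -0.003528+0.006241i
d^4_{-3,-1}: k∈[2..3] ⇒ +0.001998 -0.048243 = -0.046246;  D = -0.041070-0.021257i
d^4_{-2,-1}: k∈[1..3] ⇒ +0.000281 -0.020323 +0.196322 = +0.176280;  D = +0.075198-0.159436i
d^4_{-1,-1}: k∈[0..3] ⇒ +0.000017 -0.003775 +0.109405 -0.528437 = -0.422790;  D = +0.388785+0.166124i
d^4_{0,-1}: k∈[0..3] ⇒ -0.000296 +0.025707 -0.372496 +0.899594 = +0.552509;  D = -0.198200+0.515736i
d^4_{1,-1}: k∈[0..3] ⇒ +0.002517 -0.109405 +0.792656 -0.765720 = -0.079953;  D = -0.075639-0.025908i
d^4_{2,-1}: k∈[0..2] ⇒ -0.013549 +0.294484 -0.853430 = -0.572495;  D = -0.165404+0.548080i
d^4_{3,-1}: k∈[0..1] ⇒ +0.048243 -0.419434 = -0.371191;  D = +0.359076+0.094060i
d^4_{4,-1}: single k=0 term ⇒ -0.103884;  D = +0.022598-0.101396i
Y_4^{m'}(θ=1.6034,φ=4.8297) and Σ D·Y over m':
  (-0.0035+0.0062i)·(+0.3939-0.1997i)  (-0.0411-0.0213i)·(+0.0140+0.0382i)  (+0.0752-0.1594i)·(+0.3226-0.0771i)  (+0.3888+0.1661i)·(+0.0054+0.0458i)  (-0.1982+0.5157i)·(+0.3140+0.0000i)  (-0.0756-0.0259i)·(-0.0054+0.0458i)  (-0.1654+0.5481i)·(+0.3226+0.0771i)  (+0.3591+0.0941i)·(-0.0140+0.0382i)  (+0.0226-0.1014i)·(+0.3939+0.1997i)
Y_4^-1(R⁻¹ n̂) = -0.129201+0.262419i

Re=-0.1292 Im=0.2624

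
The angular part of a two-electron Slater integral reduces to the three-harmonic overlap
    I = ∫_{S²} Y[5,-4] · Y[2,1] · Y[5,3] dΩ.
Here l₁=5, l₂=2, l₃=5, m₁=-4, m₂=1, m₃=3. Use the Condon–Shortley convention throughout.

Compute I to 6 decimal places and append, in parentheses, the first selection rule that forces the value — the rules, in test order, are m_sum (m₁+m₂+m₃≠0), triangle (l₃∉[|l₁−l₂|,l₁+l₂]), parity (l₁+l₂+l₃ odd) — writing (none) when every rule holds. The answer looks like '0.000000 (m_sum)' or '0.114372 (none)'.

0.196098 (none)

Rules hold: Σm=0, L=12 even, 3≤5≤7.
N = 11·5·11 = 605
Δ = 2!·8!·2!/13! = 1/38610
Racah Σ t=0..2: t=0:+1/2880 t=1:−1/576 t=2:+1/2880 = -1/960
⇒ 3j(5 2 5; 0 0 0)² = 10/429, sgn +1
Racah Σ t=1..2: t=1:−1/80640 t=2:+1/10080 = 1/11520
⇒ 3j(5 2 5; -4 1 3)² = 49/1430, sgn +1
4πI² = N·(3j₀)²·(3jₘ)² = 245/507
I = +1·√(0.483235/4π) = 0.19609844
No selection rule forces the value: the integral is nonzero (none).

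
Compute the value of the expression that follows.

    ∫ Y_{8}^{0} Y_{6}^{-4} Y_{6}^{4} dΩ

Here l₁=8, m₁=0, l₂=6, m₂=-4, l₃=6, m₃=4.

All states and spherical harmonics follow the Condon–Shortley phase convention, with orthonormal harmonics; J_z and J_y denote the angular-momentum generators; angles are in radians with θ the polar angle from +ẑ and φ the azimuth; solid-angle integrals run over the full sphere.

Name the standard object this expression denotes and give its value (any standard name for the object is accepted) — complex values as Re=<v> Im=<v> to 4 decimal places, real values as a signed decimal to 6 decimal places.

Gaunt coefficient, +0.145675

This is a Gaunt coefficient — the integral of a triple product of spherical harmonics over the sphere.
m-sum 0 ✓  L=20 even ✓  2≤6≤14 ✓
Π(2lᵢ+1) = 17×13×13 = 2873
triangle coeff Δ(8,6,6) = 1/1309458150
Σ_t [2,6]: t=2:+1/49766400 t=3:−1/3110400 t=4:+1/1327104 t=5:−1/3110400 t=6:+1/49766400 = 1/6635520
(3j)²=350/46189 [(8 6 6; 0 0 0)], sign=+1
Σ_t [0,2]: t=0:+1/6502809600 t=1:−1/152409600 t=2:+1/49766400 = 89/6502809600
(3j)²=7921/646646 [(8 6 6; 0 -4 4)], sign=+1
⇒ 4πI² = 198025/742577
I = (+1)√(198025/742577/(4π)) = 0.14567477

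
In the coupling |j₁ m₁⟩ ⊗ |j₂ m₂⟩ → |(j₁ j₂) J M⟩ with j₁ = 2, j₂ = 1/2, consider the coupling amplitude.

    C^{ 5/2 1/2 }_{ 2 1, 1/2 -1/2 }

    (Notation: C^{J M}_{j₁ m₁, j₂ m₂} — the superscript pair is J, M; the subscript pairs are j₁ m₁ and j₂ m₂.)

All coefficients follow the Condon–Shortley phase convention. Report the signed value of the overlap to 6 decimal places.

+0.632456  (= +√(2/5))

triangle: 0!*4!*1!/6! = 24/720
(j±m)!: 3!*1!*0!*1!*3!*2! = 72
prefactor² = (2J+1)*Δ*N² = 72/5
  k=0: +1/(0!*0!*1!*0!*3!*1!) = 1/6
Σ = 1/6  ⇒  CG² = 72/5*(1/6)² = 2/5
CG = +√(2/5) = +0.632456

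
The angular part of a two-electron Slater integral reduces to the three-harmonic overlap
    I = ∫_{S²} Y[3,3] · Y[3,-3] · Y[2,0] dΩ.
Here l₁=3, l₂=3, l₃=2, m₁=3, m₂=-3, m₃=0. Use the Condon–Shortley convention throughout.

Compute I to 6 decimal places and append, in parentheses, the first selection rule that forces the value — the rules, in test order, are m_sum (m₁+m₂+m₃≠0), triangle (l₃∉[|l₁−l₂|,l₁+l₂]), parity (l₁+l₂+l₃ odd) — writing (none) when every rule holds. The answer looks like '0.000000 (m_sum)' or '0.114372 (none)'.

Rules hold: Σm=0, L=8 even, 0≤2≤6.
N = 7·7·5 = 245
Δ = 4!·2!·2!/9! = 1/3780
Racah Σ t=1..3: t=1:−1/24 t=2:+1/4 t=3:−1/24 = 1/6
⇒ 3j(3 3 2; 0 0 0)² = 4/105, sgn +1
Racah Σ t=0..0: t=0:+1/96 = 1/96
⇒ 3j(3 3 2; 3 -3 0)² = 5/84, sgn +1
4πI² = N·(3j₀)²·(3jₘ)² = 5/9
I = +1·√(0.555556/4π) = 0.21026104
No selection rule forces the value: the integral is nonzero (none).

0.210261 (none)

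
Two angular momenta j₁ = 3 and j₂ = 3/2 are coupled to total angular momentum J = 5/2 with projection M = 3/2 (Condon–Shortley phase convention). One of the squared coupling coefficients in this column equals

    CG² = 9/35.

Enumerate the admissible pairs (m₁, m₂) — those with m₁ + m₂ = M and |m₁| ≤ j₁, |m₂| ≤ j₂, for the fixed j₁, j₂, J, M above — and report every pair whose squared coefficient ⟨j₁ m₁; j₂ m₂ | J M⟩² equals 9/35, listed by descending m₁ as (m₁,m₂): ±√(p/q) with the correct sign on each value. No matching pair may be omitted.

(0,3/2): +√(9/35)

Admissible pairs with m₁+m₂ = M = 3/2: (0,3/2), (1,1/2), (2,-1/2), (3,-3/2)
  (m₁,m₂)=(3,-3/2): CG² = 9/28, CG = +√(9/28)
  (m₁,m₂)=(2,-1/2): CG² = 1/14, CG = +√(1/14)
  (m₁,m₂)=(1,1/2): CG² = 7/20, CG = −√(7/20)
  (m₁,m₂)=(0,3/2): CG² = 9/35, CG = +√(9/35)   ← matches the target
Pairs with CG² = 9/35: (0,3/2): +√(9/35)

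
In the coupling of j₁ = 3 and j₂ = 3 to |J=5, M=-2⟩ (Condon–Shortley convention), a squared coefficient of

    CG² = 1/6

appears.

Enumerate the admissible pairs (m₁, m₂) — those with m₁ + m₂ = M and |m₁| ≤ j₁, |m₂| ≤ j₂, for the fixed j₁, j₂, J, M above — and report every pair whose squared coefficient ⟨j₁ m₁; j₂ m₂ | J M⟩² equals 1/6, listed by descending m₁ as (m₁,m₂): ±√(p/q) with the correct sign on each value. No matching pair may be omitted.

Admissible pairs with m₁+m₂ = M = -2: (-3,1), (-2,0), (-1,-1), (0,-2), (1,-3)
  (m₁,m₂)=(1,-3): CG² = 1/6, CG = +√(1/6)   ← matches the target
  (m₁,m₂)=(0,-2): CG² = 1/3, CG = +√(1/3)
  (m₁,m₂)=(-1,-1): CG² = 0/1, CG = 0
  (m₁,m₂)=(-2,0): CG² = 1/3, CG = −√(1/3)
  (m₁,m₂)=(-3,1): CG² = 1/6, CG = −√(1/6)   ← matches the target
Pairs with CG² = 1/6: (1,-3): +√(1/6); (-3,1): −√(1/6)

(1,-3): +√(1/6); (-3,1): −√(1/6)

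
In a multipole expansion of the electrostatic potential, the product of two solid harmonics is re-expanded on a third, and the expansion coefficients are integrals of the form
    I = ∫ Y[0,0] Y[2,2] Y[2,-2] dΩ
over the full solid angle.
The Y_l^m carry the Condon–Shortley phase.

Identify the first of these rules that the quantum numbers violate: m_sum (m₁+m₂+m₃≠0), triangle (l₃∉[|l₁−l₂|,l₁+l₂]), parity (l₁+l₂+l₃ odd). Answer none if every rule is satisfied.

m₁+m₂+m₃ = 0 + 2 − 2 = 0  ✓
triangle: |0−2|=2 ≤ l₃=2 ≤ 0+2=2  ✓
parity: l₁+l₂+l₃ = 4 is even  ✓

none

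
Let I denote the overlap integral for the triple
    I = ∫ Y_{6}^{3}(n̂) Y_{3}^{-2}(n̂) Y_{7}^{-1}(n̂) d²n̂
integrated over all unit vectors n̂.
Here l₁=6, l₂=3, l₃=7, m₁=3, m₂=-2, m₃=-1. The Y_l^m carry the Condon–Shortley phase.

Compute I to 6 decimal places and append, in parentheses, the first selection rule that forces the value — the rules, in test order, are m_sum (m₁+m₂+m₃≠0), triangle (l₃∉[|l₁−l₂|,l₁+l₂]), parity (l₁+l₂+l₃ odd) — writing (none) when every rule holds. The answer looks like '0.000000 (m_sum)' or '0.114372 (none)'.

0.167202 (none)

m-sum 0 ✓  L=16 even ✓  3≤7≤9 ✓
Π(2lᵢ+1) = 13×7×15 = 1365
triangle coeff Δ(6,3,7) = 1/2042040
Σ_t [0,2]: t=0:+1/207360 t=1:−1/57600 t=2:+1/207360 = -1/129600
(3j)²=168/12155 [(6 3 7; 0 0 0)], sign=+1
Σ_t [0,1]: t=0:+1/362880 t=1:−1/1935360 = 13/5806080
(3j)²=195/10472 [(6 3 7; 3 -2 -1)], sign=+1
⇒ 4πI² = 12285/34969
I = (+1)√(12285/34969/(4π)) = 0.16720184
No selection rule forces the value: the integral is nonzero (none).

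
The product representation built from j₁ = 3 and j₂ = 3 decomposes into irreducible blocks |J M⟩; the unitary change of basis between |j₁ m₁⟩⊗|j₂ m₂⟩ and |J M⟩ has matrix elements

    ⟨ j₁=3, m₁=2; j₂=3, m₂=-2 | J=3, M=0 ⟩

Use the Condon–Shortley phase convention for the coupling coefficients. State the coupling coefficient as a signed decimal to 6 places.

j₁+j₂−J=3  J+j₁−j₂=3  J−j₁+j₂=3  j₁+j₂+J+1=10
(j₁±m₁, j₂±m₂, J±M) = (5,1,1,5,3,3)
P² = 216
sum k=0..1:
  [0] +1/24 = 1/24
  [1] −1/72 = -1/72
S = 1/36
C² = P²·S² = 1/6 ; C = +0.408248

+√(1/6) = +0.408248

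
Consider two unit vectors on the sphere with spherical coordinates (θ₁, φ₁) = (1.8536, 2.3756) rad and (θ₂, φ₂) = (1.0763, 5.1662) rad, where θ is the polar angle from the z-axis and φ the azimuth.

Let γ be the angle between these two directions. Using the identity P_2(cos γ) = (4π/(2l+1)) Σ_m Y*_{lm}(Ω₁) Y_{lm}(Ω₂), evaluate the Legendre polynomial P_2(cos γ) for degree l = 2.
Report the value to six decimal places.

0.786613

Expand P_2 via completeness: Σ_{m} conj(Y_{2,m}) at Ω₁ times Y_{2,m} at Ω₂ —
  m=-2: Y*=(0.013821, -0.355927)  Y=(-0.184238, 0.235839)  product (0.081395, 0.068835)
  m=-1: Y*=(0.149195, -0.143514)  Y=(0.141479, 0.290057)  product (0.062735, 0.022971)
  m=+0: Y*=(-0.241714, -0.000000)  Y=(-0.102281, 0.000000)  product (0.024723, 0.000000)
  m=+1: Y*=(-0.149195, -0.143514)  Y=(-0.141479, 0.290057)  product (0.062735, -0.022971)
  m=+2: Y*=(0.013821, 0.355927)  Y=(-0.184238, -0.235839)  product (0.081395, -0.068835)
Accumulated sum (0.312984, 0.000000); after 4π/(2l+1) scaling, (0.786613, 0.000000) ⇒ P_2 = 0.786613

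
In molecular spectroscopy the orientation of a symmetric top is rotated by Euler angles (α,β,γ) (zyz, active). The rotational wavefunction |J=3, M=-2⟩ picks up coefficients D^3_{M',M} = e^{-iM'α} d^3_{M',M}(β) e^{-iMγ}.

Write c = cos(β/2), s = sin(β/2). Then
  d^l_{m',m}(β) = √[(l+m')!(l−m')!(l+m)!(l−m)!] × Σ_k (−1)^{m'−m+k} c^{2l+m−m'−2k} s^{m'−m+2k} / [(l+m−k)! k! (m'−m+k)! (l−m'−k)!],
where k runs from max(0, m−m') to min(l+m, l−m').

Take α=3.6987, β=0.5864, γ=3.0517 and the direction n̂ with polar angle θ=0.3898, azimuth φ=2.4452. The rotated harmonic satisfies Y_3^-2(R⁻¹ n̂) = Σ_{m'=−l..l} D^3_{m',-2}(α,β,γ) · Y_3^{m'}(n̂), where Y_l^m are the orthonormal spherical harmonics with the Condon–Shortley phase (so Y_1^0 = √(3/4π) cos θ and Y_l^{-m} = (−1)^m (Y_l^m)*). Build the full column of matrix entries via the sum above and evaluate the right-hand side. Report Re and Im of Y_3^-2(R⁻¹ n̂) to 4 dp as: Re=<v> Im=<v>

Re=-0.0117 Im=-0.2569

Need the full column D^3_{m',-2} for m'=−3..3 at α=3.6987, β=0.5864, γ=3.0517.
cos(β/2)=0.957324, sin(β/2)=0.289017
d^3_{-3,-2}: single k=1 term ⇒ +0.569238;  D = -0.045070-0.567451i
d^3_{-2,-2}: k∈[0..1] ⇒ +0.769757 -0.350795 = +0.418962;  D = +0.248980+0.336955i
d^3_{-1,-2}: k∈[0..1] ⇒ -0.734883 +0.133961 = -0.600922;  D = +0.558650+0.221399i
d^3_{0,-2}: k∈[0..1] ⇒ +0.384276 -0.035025 = +0.349252;  D = +0.343622-0.062453i
d^3_{1,-2}: k∈[0..1] ⇒ -0.133961 +0.006105 = -0.127856;  D = +0.094685-0.085918i
d^3_{2,-2}: k∈[0..1] ⇒ +0.031973 -0.000583 = +0.031390;  D = +0.008578-0.030195i
d^3_{3,-2}: single k=0 term ⇒ -0.004729;  D = -0.001308-0.004544i
Y_3^{m'}(θ=0.3898,φ=2.4452) and Σ D·Y over m':
  (-0.0451-0.5675i)·(+0.0113-0.0199i)  (+0.2490+0.3370i)·(+0.0242+0.1343i)  (+0.5587+0.2214i)·(-0.3088-0.2582i)  (+0.3436-0.0625i)·(+0.4411+0.0000i)  (+0.0947-0.0859i)·(+0.3088-0.2582i)  (+0.0086-0.0302i)·(+0.0242-0.1343i)  (-0.0013-0.0045i)·(-0.0113-0.0199i)
Y_3^-2(R⁻¹ n̂) = -0.011691-0.256921i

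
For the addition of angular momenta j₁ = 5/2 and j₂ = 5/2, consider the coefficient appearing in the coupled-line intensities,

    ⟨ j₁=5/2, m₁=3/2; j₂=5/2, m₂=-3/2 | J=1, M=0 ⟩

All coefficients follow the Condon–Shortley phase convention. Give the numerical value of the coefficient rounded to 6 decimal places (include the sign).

j₁+j₂−J=4  J+j₁−j₂=1  J−j₁+j₂=1  j₁+j₂+J+1=7
(j₁±m₁, j₂±m₂, J±M) = (4,1,1,4,1,1)
P² = 288/35
sum k=0..1:
  [0] +1/24 = 1/24
  [1] −1/6 = -1/6
S = -1/8
C² = P²·S² = 9/70 ; C = -0.358569

-0.358569  (= −√(9/70))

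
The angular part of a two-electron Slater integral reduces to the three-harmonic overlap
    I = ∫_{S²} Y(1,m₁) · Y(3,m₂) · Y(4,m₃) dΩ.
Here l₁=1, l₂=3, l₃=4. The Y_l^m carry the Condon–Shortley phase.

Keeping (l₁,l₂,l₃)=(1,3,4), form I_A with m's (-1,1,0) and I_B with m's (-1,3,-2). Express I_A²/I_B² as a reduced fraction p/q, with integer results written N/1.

6/1

l's match ⇒ only the (l;m) 3-j factors differ between A and B.
A: triangle coeff Δ(1,3,4) = 1/252; Σ_t [0,0]: t=0:+1/96 = 1/96; (3j)²=1/42 [(1 3 4; -1 1 0)], sign=+1
B: triangle coeff Δ(1,3,4) = 1/252; Σ_t [0,0]: t=0:+1/1440 = 1/1440; (3j)²=1/252 [(1 3 4; -1 3 -2)], sign=+1
I_A²/I_B² = (1/42)/(1/252) = 6/1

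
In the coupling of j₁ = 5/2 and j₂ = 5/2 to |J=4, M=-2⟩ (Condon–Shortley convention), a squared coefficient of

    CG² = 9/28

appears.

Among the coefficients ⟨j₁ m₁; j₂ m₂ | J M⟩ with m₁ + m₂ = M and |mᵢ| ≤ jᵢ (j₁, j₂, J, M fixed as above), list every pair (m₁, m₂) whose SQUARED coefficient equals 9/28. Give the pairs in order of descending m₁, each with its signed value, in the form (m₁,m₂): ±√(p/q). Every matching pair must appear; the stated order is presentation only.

(1/2,-5/2): +√(9/28); (-5/2,1/2): −√(9/28)

Admissible pairs with m₁+m₂ = M = -2: (-5/2,1/2), (-3/2,-1/2), (-1/2,-3/2), (1/2,-5/2)
  (m₁,m₂)=(1/2,-5/2): CG² = 9/28, CG = +√(9/28)   ← matches the target
  (m₁,m₂)=(-1/2,-3/2): CG² = 5/28, CG = +√(5/28)
  (m₁,m₂)=(-3/2,-1/2): CG² = 5/28, CG = −√(5/28)
  (m₁,m₂)=(-5/2,1/2): CG² = 9/28, CG = −√(9/28)   ← matches the target
Pairs with CG² = 9/28: (1/2,-5/2): +√(9/28); (-5/2,1/2): −√(9/28)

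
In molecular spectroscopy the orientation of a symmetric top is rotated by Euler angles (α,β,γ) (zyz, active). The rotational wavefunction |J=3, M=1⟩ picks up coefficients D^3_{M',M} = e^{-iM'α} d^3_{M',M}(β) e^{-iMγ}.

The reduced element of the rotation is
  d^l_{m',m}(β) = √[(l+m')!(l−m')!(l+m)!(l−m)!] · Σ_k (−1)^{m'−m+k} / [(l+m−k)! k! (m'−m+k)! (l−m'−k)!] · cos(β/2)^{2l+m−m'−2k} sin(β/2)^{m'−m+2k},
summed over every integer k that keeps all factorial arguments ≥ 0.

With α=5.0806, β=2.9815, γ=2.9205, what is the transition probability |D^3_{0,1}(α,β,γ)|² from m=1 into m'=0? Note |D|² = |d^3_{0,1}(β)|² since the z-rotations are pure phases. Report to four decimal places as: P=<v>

Split into d^3_{0,1}(β=2.9815) × two z-phases.
Half-angle: c=0.079961, s=0.996798. N=√(6·6·24·2)=41.569219
Admissible k: 1..3 (factorial args all ≥0)
  k=1: (−1)^0·41.5692/(12)·0.0800^5·0.9968^1 = +0.000011
  k=2: (−1)^1·41.5692/(4)·0.0800^3·0.9968^3 = -0.005262
  k=3: (−1)^2·41.5692/(12)·0.0800^1·0.9968^5 = +0.272586
d^3_{0,1}(2.9815) = +0.000011 -0.005262 +0.272586 = +0.267335
|D^3_{0,1}|² = |d^3_{0,1}(β)|² = (+0.267335)² = 0.071468 (the z-rotation phases have unit modulus)

P=0.0715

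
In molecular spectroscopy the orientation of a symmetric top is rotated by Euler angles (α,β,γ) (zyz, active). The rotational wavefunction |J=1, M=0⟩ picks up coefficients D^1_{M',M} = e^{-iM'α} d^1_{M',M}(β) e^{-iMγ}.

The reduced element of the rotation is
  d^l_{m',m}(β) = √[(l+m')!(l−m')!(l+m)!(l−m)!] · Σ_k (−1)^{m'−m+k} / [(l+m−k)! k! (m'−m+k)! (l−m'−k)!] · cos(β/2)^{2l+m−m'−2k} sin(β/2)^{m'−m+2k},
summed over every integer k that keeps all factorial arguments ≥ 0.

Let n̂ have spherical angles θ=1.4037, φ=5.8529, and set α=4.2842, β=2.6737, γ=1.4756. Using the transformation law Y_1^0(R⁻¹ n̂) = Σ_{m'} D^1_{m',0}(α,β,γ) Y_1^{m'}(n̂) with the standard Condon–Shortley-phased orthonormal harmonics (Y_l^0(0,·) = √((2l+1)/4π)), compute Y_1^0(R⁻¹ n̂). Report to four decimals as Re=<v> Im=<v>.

Need the full column D^1_{m',0} for m'=−1..1 at α=4.2842, β=2.6737, γ=1.4756.
cos(β/2)=0.231818, sin(β/2)=0.972759
d^1_{-1,0}: single k=1 term ⇒ +0.318910;  D = -0.132419-0.290118i
d^1_{0,0}: k∈[0..1] ⇒ +0.053740 -0.946260 = -0.892521;  D = -0.892521+0.000000i
d^1_{1,0}: single k=0 term ⇒ -0.318910;  D = +0.132419-0.290118i
Y_1^{m'}(θ=1.4037,φ=5.8529) and Σ D·Y over m':
  (-0.1324-0.2901i)·(+0.3096+0.1421i)  (-0.8925+0.0000i)·(+0.0813+0.0000i)  (+0.1324-0.2901i)·(-0.3096+0.1421i)
Y_1^0(R⁻¹ n̂) = -0.072075+0.000000i

Re=-0.0721 Im=0.0000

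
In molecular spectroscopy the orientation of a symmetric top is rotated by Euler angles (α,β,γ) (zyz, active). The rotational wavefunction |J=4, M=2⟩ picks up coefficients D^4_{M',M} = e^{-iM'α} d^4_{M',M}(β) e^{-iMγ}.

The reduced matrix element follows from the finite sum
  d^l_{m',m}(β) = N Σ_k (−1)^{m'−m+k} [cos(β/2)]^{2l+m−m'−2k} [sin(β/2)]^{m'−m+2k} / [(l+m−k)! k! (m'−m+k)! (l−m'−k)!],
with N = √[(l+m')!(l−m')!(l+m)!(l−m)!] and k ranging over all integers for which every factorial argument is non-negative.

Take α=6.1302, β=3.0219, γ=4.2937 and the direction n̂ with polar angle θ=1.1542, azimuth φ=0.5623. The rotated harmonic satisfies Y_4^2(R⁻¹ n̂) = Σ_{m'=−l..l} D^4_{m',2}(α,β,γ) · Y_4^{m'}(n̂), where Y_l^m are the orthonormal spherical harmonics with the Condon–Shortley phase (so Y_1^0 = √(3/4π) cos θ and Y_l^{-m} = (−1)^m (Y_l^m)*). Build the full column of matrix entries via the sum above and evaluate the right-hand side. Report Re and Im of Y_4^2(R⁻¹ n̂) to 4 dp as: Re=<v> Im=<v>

Need the full column D^4_{m',2} for m'=−4..4 at α=6.1302, β=3.0219, γ=4.2937.
cos(β/2)=0.059811, sin(β/2)=0.998210
d^4_{-4,2}: single k=6 term ⇒ +0.018727;  D = -0.018253-0.004186i
d^4_{-3,2}: k∈[5..6] ⇒ +0.002380 -0.221001 = -0.218621;  D = +0.203153+0.080771i
d^4_{-2,2}: k∈[4..6] ⇒ +0.000191 -0.042469 +0.985767 = +0.943489;  D = -0.813377-0.478110i
d^4_{-1,2}: k∈[3..5] ⇒ +0.000011 -0.004498 +0.250592 = +0.246104;  D = -0.190682-0.155588i
d^4_{0,2}: k∈[2..4] ⇒ +0.000000 -0.000321 +0.033574 = +0.033253;  D = -0.022260-0.024704i
d^4_{1,2}: k∈[1..3] ⇒ +0.000000 -0.000016 +0.002999 = +0.002983;  D = -0.001636-0.002494i
d^4_{2,2}: k∈[0..2] ⇒ +0.000000 -0.000001 +0.000191 = +0.000190;  D = -0.000079-0.000173i
d^4_{3,2}: k∈[0..1] ⇒ -0.000000 +0.000009 = +0.000009;  D = -0.000002-0.000008i
d^4_{4,2}: single k=0 term ⇒ +0.000000;  D = -0.000000-0.000000i
Y_4^{m'}(θ=1.1542,φ=0.5623) and Σ D·Y over m':
  (-0.0183-0.0042i)·(-0.1942-0.2409i)  (+0.2032+0.0808i)·(-0.0449-0.3847i)  (-0.8134-0.4781i)·(+0.0176-0.0369i)  (-0.1907-0.1556i)·(-0.2746+0.1730i)  (-0.0223-0.0247i)·(-0.1030+0.0000i)  (-0.0016-0.0025i)·(+0.2746+0.1730i)  (-0.0001-0.0002i)·(+0.0176+0.0369i)  (-0.0000-0.0000i)·(+0.0449-0.3847i)  (-0.0000-0.0000i)·(-0.1942+0.2409i)
Y_4^2(R⁻¹ n̂) = +0.074053-0.043702i

Re=0.0741 Im=-0.0437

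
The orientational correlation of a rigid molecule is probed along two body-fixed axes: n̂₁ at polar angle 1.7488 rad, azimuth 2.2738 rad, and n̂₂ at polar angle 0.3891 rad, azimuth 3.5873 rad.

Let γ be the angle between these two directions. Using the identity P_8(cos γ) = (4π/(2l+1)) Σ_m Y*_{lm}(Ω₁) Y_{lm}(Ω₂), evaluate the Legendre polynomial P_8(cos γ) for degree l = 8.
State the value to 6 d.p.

Expand P_8 via completeness: Σ_{m} conj(Y_{8,m}) at Ω₁ times Y_{8,m} at Ω₂ —
  [-8]  conj(Y_{8,-8})(Ω₁) = +0.358707-0.277909i ; Y_{8,-8}(Ω₂) = -0.000201+0.000091i ; Δ = -0.000047+0.000089i
  [-7]  conj(Y_{8,-7})(Ω₁) = +0.319463+0.067636i ; Y_{8,-7}(Ω₂) = +0.002156+0.000047i ; Δ = +0.000686+0.000161i
  [-6]  conj(Y_{8,-6})(Ω₁) = -0.085985-0.159524i ; Y_{8,-6}(Ω₂) = -0.011860-0.005985i ; Δ = +0.000065+0.002407i
  [-5]  conj(Y_{8,-5})(Ω₁) = +0.122703-0.313170i ; Y_{8,-5}(Ω₂) = +0.035563+0.046036i ; Δ = +0.018781-0.005488i
  [-4]  conj(Y_{8,-4})(Ω₁) = -0.074703+0.025552i ; Y_{8,-4}(Ω₂) = -0.038895-0.180679i ; Δ = +0.007522+0.012503i
  [-3]  conj(Y_{8,-3})(Ω₁) = -0.281453-0.168029i ; Y_{8,-3}(Ω₂) = -0.095261+0.400218i ; Δ = +0.094060-0.096636i
  [-2]  conj(Y_{8,-2})(Ω₁) = +0.005204+0.031294i ; Y_{8,-2}(Ω₂) = +0.354900-0.439429i ; Δ = +0.015598+0.008819i
  [-1]  conj(Y_{8,-1})(Ω₁) = -0.207544+0.244908i ; Y_{8,-1}(Ω₂) = -0.233857+0.111730i ; Δ = +0.021172-0.080462i
  [+0]  conj(Y_{8,0})(Ω₁) = +0.017667-0.000000i ; Y_{8,0}(Ω₂) = -0.407951+0.000000i ; Δ = -0.007207+0.000000i
  [+1]  conj(Y_{8,1})(Ω₁) = +0.207544+0.244908i ; Y_{8,1}(Ω₂) = +0.233857+0.111730i ; Δ = +0.021172+0.080462i
  [+2]  conj(Y_{8,2})(Ω₁) = +0.005204-0.031294i ; Y_{8,2}(Ω₂) = +0.354900+0.439429i ; Δ = +0.015598-0.008819i
  [+3]  conj(Y_{8,3})(Ω₁) = +0.281453-0.168029i ; Y_{8,3}(Ω₂) = +0.095261+0.400218i ; Δ = +0.094060+0.096636i
  [+4]  conj(Y_{8,4})(Ω₁) = -0.074703-0.025552i ; Y_{8,4}(Ω₂) = -0.038895+0.180679i ; Δ = +0.007522-0.012503i
  [+5]  conj(Y_{8,5})(Ω₁) = -0.122703-0.313170i ; Y_{8,5}(Ω₂) = -0.035563+0.046036i ; Δ = +0.018781+0.005488i
  [+6]  conj(Y_{8,6})(Ω₁) = -0.085985+0.159524i ; Y_{8,6}(Ω₂) = -0.011860+0.005985i ; Δ = +0.000065-0.002407i
  [+7]  conj(Y_{8,7})(Ω₁) = -0.319463+0.067636i ; Y_{8,7}(Ω₂) = -0.002156+0.000047i ; Δ = +0.000686-0.000161i
  [+8]  conj(Y_{8,8})(Ω₁) = +0.358707+0.277909i ; Y_{8,8}(Ω₂) = -0.000201-0.000091i ; Δ = -0.000047-0.000089i
Σ over m = +0.308467-0.000000i; ×(4π/17) → +0.228018-0.000000i. Real part: 0.228018

0.228018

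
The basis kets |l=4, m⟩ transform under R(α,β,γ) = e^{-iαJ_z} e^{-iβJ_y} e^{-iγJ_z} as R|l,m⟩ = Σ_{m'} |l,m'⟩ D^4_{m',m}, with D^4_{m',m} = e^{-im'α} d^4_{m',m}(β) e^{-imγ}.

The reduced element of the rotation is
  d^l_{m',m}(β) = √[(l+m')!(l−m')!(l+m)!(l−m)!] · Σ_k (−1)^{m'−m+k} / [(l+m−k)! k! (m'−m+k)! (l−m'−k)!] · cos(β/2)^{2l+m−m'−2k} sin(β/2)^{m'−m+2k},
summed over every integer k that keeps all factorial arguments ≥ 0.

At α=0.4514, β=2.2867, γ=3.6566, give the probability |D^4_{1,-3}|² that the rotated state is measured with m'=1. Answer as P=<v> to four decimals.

D^4_{1,-3}(0.4514,2.2867,3.6566) = e^{-i·1·0.4514}·d^4_{1,-3}(2.2867)·e^{-i·-3·3.6566}. Compute d first:
Half-angle: c=0.414548, s=0.910027. N=√(120·6·1·5040)=1904.940944
k∈{0,1} keeps every argument non-negative
  k=0: (−1)^4·1904.9409/(144)·0.4145^4·0.9100^4 = +0.267940
  k=1: (−1)^5·1904.9409/(240)·0.4145^2·0.9100^6 = -0.774724
d^4_{1,-3}(2.2867) = +0.267940 -0.774724 = -0.506784
|D^4_{1,-3}|² = |d^4_{1,-3}(β)|² = (-0.506784)² = 0.256830 (the z-rotation phases have unit modulus)

P=0.2568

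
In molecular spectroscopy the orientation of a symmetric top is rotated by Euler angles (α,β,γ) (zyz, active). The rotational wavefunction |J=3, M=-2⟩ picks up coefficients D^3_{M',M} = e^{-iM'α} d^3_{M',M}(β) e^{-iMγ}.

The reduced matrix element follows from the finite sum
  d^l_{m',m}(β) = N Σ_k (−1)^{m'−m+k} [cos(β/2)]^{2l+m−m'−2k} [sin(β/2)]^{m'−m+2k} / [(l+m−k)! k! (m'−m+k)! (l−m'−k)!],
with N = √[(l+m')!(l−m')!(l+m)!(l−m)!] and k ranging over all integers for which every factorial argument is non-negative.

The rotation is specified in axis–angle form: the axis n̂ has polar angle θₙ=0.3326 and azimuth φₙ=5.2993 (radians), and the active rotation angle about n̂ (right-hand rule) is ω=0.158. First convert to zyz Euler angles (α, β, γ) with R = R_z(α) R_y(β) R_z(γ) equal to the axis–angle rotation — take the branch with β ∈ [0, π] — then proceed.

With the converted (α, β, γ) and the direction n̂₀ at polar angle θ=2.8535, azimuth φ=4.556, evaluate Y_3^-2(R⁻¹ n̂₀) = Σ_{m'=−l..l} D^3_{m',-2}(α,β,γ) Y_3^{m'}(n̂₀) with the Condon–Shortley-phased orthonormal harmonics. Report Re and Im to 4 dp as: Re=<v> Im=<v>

Re=0.0683 Im=0.0733

Axis–angle → zyz. n̂ = (sinθₙcosφₙ, sinθₙsinφₙ, cosθₙ) = (+0.180814, -0.271863, +0.945197), ω = 0.1580.
R = I cosω + sinω [n̂]ₓ + (1−cosω) n̂n̂ᵀ gives
  R = [+0.987951, -0.149333, -0.040647; +0.148108, +0.988465, -0.031651; +0.044905, +0.025249, +0.998672]
β = atan2(√(R₁₃²+R₂₃²), R₃₃) = 0.051539; α = atan2(R₂₃, R₁₃) mod 2π = 3.803191; γ = atan2(R₃₂, −R₃₁) mod 2π = 2.629369
Need the full column D^3_{m',-2} for m'=−3..3 at α=3.8032, β=0.0515, γ=2.6294.
cos(β/2)=0.999668, sin(β/2)=0.025767
d^3_{-3,-2}: single k=1 term ⇒ +0.063011;  D = -0.036120-0.051630i
d^3_{-2,-2}: k∈[0..1] ⇒ +0.998010 -0.003315 = +0.994694;  D = +0.950635+0.292763i
d^3_{-1,-2}: k∈[0..1] ⇒ -0.081347 +0.000108 = -0.081239;  D = +0.075949-0.028835i
d^3_{0,-2}: k∈[0..1] ⇒ +0.003632 -0.000002 = +0.003629;  D = +0.001886-0.003101i
d^3_{1,-2}: k∈[0..1] ⇒ -0.000108 +0.000000 = -0.000108;  D = -0.000012-0.000107i
d^3_{2,-2}: k∈[0..1] ⇒ +0.000002 -0.000000 = +0.000002;  D = -0.000002-0.000002i
d^3_{3,-2}: single k=0 term ⇒ -0.000000;  D = -0.000000-0.000000i
Y_3^{m'}(θ=2.8535,φ=4.556) and Σ D·Y over m':
  (-0.0361-0.0516i)·(+0.0043-0.0085i)  (+0.9506+0.2928i)·(+0.0753+0.0243i)  (+0.0759-0.0288i)·(-0.0514+0.3262i)  (+0.0019-0.0031i)·(-0.5712+0.0000i)  (-0.0000-0.0001i)·(+0.0514+0.3262i)  (-0.0000-0.0000i)·(+0.0753-0.0243i)  (-0.0000-0.0000i)·(-0.0043-0.0085i)
Y_3^-2(R⁻¹ n̂) = +0.068282+0.073277i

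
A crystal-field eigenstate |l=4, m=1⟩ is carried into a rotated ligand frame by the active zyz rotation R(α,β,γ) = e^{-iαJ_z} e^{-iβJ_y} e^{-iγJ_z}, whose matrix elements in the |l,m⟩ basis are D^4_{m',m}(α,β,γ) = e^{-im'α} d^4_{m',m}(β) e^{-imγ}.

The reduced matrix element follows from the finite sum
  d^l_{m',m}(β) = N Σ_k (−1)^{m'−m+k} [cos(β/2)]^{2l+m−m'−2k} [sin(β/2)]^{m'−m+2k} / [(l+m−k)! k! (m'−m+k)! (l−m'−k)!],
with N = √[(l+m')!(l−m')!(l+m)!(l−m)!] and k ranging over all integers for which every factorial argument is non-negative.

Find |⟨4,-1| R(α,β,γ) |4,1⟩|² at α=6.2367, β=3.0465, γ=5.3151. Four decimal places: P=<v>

P=0.9168

Split into d^4_{-1,1}(β=3.0465) × two z-phases.
c=cos(3.046500/2)=0.047528, s=sin(3.046500/2)=0.998870; N=√[6·120·120·6]=720.000000
Admissible k: 2..5 (factorial args all ≥0)
  k=2: (−1)^0·720.0000/(72)·0.0475^6·0.9989^2 = +0.000000
  k=3: (−1)^1·720.0000/(24)·0.0475^4·0.9989^4 = -0.000152
  k=4: (−1)^2·720.0000/(48)·0.0475^2·0.9989^6 = +0.033655
  k=5: (−1)^3·720.0000/(720)·0.0475^0·0.9989^8 = -0.990995
d^4_{-1,1}(3.0465) = +0.000000 -0.000152 +0.033655 -0.990995 = -0.957492
|D^4_{-1,1}|² = |d^4_{-1,1}(β)|² = (-0.957492)² = 0.916791 (the z-rotation phases have unit modulus)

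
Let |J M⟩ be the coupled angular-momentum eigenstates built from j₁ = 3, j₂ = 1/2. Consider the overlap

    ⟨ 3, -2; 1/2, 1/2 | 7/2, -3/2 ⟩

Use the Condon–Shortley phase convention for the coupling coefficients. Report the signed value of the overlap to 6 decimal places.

triangle: 0!*6!*1!/8! = 720/40320
(j±m)!: 1!*5!*1!*0!*2!*5! = 28800
prefactor² = (2J+1)*Δ*N² = 28800/7
  k=0: +1/(0!*0!*5!*1!*1!*0!) = 1/120
Σ = 1/120  ⇒  CG² = 28800/7*(1/120)² = 2/7
CG = +√(2/7) = +0.534522

+√(2/7) = +0.534522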